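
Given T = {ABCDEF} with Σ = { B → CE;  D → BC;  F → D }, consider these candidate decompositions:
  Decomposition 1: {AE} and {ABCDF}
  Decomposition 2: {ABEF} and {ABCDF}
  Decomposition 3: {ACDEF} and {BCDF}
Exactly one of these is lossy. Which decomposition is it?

Decomposition 1

Decomposition 1: common = {A}, closure = {A} → lossy.
Decomposition 2: common = {ABF}, closure = {ABCDEF} → lossless.
Decomposition 3: common = {CDF}, closure = {BCDEF} → lossless.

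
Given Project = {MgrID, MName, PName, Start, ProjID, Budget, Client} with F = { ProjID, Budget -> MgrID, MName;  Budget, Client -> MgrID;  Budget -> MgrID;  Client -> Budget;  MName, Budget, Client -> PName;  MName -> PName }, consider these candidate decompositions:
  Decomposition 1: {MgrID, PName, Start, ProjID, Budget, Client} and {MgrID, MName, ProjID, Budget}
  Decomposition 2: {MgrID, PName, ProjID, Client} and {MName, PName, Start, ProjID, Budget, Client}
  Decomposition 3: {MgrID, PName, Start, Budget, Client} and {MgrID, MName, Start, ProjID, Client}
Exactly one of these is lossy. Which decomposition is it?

Decomposition 3

Decomposition 1: common = {MgrID, ProjID, Budget}, closure = {MgrID, MName, PName, ProjID, Budget} → lossless.
Decomposition 2: common = {PName, ProjID, Client}, closure = {MgrID, MName, PName, ProjID, Budget, Client} → lossless.
Decomposition 3: common = {MgrID, Start, Client}, closure = {MgrID, Start, Budget, Client} → lossy.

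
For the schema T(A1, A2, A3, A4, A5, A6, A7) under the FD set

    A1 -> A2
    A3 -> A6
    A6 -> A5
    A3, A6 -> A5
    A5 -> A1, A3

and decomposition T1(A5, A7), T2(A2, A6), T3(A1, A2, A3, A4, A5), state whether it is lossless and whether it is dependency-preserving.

Lossless test (chase): Rows 1 and 3 agree on A5; apply A5→A1, A3 and equate their A1, A3 entries. Rows 1 and 3 agree on A1; apply A1→A2 and equate their A2 entries. Rows 1 and 3 agree on A3; apply A3→A6 and equate their A6 entries. No row becomes fully distinguished — the join is lossy.
Dependency preservation: the restricted closure of {A3} across the fragments never reaches {A6}, so A3 → A6 cannot be enforced without a join — not preserved.

lossy and not dependency-preserving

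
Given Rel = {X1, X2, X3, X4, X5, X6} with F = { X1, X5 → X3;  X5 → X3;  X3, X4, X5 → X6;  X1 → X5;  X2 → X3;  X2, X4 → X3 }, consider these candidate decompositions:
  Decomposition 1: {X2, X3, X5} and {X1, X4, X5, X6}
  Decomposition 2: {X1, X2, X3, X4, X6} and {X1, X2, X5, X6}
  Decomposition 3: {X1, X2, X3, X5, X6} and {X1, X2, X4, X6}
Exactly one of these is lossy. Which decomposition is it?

Decomposition 1

Decomposition 1: common = {X5}, closure = {X3, X5} → lossy.
Decomposition 2: common = {X1, X2, X6}, closure = {X1, X2, X3, X5, X6} → lossless.
Decomposition 3: common = {X1, X2, X6}, closure = {X1, X2, X3, X5, X6} → lossless.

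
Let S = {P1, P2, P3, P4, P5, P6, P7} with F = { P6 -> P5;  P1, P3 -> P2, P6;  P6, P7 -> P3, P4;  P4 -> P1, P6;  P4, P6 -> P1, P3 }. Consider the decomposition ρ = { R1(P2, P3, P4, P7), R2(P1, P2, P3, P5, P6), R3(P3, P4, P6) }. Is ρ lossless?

No

Chase test. Columns are P1, P2, P3, P4, P5, P6, P7; row i has aⱼ where attribute j ∈ Ri, else bᵢⱼ.
Initial tableau (one row per fragment):
  row 1: b11 a2 a3 a4 b15 b16 a7
  row 2: a1 a2 a3 b24 a5 a6 b27
  row 3: b31 b32 a3 a4 b35 a6 b37
Rows 2 and 3 agree on P6; apply P6→P5 and equate their P5 entries.
Rows 1 and 3 agree on P4; apply P4→P1, P6 and equate their P1, P6 entries.
Rows 1 and 2 agree on P6; apply P6→P5 and equate their P5 entries.
Rows 1 and 3 agree on P1, P3; apply P1, P3→P2, P6 and equate their P2, P6 entries.
No row becomes fully distinguished — the join is lossy.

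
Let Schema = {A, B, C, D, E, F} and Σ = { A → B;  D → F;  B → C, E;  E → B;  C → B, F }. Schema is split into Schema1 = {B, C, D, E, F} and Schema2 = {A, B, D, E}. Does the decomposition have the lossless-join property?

Yes

Common attributes: Schema1 ∩ Schema2 = {B, D, E}.
Closure of {B, D, E}: D → F applies, adding F; B → C, E applies, adding C. So (B, D, E)⁺ = {B, C, D, E, F}.
This closure contains every attribute of Schema1, so Schema1 ∩ Schema2 → Schema1. The join is lossless.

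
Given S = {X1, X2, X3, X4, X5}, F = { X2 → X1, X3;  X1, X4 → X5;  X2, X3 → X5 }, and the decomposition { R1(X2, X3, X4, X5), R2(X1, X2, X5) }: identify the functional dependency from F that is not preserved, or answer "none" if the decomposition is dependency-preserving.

X1, X4 → X5

Check X1, X4 → X5: no single fragment contains all of {X1, X4, X5}, and the restricted closure of {X1, X4} across the fragments never reaches {X5}.
X2 → X1, X3 is preserved.
X2, X3 → X5 is preserved.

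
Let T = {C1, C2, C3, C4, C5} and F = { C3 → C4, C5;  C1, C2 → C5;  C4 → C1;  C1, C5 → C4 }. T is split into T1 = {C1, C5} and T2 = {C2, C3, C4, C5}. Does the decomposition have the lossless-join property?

Common attributes: T1 ∩ T2 = {C5}.
No dependency enlarges {C5}, so (C5)⁺ = {C5}.
The closure contains neither all of T1 = {C1, C5} nor all of T2 = {C2, C3, C4, C5}, so the common attributes are not a superkey of either fragment. The join is lossy.

No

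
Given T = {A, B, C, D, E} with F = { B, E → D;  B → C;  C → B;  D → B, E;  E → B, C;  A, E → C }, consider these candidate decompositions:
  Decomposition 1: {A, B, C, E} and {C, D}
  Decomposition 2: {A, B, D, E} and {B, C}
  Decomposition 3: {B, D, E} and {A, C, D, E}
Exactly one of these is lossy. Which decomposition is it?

Decomposition 1: common = {C}, closure = {B, C} → lossy.
Decomposition 2: common = {B}, closure = {B, C} → lossless.
Decomposition 3: common = {D, E}, closure = {B, C, D, E} → lossless.

Decomposition 1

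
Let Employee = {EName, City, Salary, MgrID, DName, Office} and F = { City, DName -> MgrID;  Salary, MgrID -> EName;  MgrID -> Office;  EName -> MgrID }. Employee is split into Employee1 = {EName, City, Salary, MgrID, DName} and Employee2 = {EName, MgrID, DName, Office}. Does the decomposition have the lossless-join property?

Yes

Common attributes: Employee1 ∩ Employee2 = {EName, MgrID, DName}.
Closure of {EName, MgrID, DName}: MgrID → Office applies, adding Office. So (EName, MgrID, DName)⁺ = {EName, MgrID, DName, Office}.
This closure contains every attribute of Employee2, so Employee1 ∩ Employee2 → Employee2. The join is lossless.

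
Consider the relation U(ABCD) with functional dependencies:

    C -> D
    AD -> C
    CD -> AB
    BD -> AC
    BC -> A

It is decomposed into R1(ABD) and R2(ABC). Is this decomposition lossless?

No

Common attributes: R1 ∩ R2 = {AB}.
No dependency enlarges {AB}, so (AB)⁺ = {AB}.
The closure contains neither all of R1 = {ABD} nor all of R2 = {ABC}, so the common attributes are not a superkey of either fragment. The join is lossy.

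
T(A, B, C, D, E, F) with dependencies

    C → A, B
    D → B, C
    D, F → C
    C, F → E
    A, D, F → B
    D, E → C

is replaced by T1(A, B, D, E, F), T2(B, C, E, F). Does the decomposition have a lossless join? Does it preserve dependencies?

lossy and not dependency-preserving

Lossless test: (B, E, F)⁺ = {B, E, F}, which is a superkey of neither fragment — lossy.
Dependency preservation: the restricted closure of {C} across the fragments never reaches {A, B}, so C → A, B cannot be enforced without a join — not preserved.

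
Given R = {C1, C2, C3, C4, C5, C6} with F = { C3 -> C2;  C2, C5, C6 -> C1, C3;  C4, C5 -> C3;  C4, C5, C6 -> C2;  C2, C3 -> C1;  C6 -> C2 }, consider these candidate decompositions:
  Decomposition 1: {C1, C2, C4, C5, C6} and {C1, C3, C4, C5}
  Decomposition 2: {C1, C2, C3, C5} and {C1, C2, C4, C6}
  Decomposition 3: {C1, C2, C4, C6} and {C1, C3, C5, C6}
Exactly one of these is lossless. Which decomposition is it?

Decomposition 1

Decomposition 1: common = {C1, C4, C5}, closure = {C1, C2, C3, C4, C5} → lossless.
Decomposition 2: common = {C1, C2}, closure = {C1, C2} → lossy.
Decomposition 3: common = {C1, C6}, closure = {C1, C2, C6} → lossy.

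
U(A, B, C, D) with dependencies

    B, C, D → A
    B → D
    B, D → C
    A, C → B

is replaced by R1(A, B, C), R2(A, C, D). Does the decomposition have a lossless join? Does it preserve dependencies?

lossless and dependency-preserving

Lossless test: (A, C)⁺ = {A, B, C, D}, which contains all of one fragment — lossless.
Dependency preservation: B, C, D → A; B → D; B, D → C are not contained in any single fragment, but the restricted closure of each left-hand side across the fragments still reaches the right-hand side; the remaining FDs each lie inside some fragment. All dependencies are preserved.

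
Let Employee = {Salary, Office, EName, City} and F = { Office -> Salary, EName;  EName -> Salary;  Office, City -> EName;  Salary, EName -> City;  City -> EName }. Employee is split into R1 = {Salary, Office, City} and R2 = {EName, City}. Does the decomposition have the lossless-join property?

Yes

Common attributes: R1 ∩ R2 = {City}.
Closure of {City}: City → EName applies, adding EName; EName → Salary applies, adding Salary. So (City)⁺ = {Salary, EName, City}.
This closure contains every attribute of R2, so R1 ∩ R2 → R2. The join is lossless.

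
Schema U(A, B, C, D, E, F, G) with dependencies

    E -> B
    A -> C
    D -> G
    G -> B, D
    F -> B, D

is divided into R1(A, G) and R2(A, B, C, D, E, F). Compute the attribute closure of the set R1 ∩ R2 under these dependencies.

A, C

R1 ∩ R2 = {A}.
A → C applies, adding C
Closure: {A, C}.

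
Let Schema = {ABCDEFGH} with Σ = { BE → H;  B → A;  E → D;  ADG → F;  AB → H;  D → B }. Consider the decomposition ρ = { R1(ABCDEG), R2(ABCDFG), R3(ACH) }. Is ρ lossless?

Chase test. Columns are ABCDEFGH; row i has aⱼ where attribute j ∈ Ri, else bᵢⱼ.
Initial tableau (one row per fragment):
  row 1: a1 a2 a3 a4 a5 b16 a7 b18
  row 2: a1 a2 a3 a4 b25 a6 a7 b28
  row 3: a1 b32 a3 b34 b35 b36 b37 a8
Rows 1 and 2 agree on ADG; apply ADG→F and equate their F entries.
Rows 1 and 2 agree on AB; apply AB→H and equate their H entries.
No row becomes fully distinguished — the join is lossy.

No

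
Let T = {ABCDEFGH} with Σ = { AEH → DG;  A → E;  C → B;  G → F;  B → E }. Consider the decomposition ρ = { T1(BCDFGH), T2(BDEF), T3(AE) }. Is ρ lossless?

Chase test. Columns are ABCDEFGH; row i has aⱼ where attribute j ∈ Ti, else bᵢⱼ.
Initial tableau (one row per fragment):
  row 1: b11 a2 a3 a4 b15 a6 a7 a8
  row 2: b21 a2 b23 a4 a5 a6 b27 b28
  row 3: a1 b32 b33 b34 a5 b36 b37 b38
Rows 1 and 2 agree on B; apply B→E and equate their E entries.
No row becomes fully distinguished — the join is lossy.

No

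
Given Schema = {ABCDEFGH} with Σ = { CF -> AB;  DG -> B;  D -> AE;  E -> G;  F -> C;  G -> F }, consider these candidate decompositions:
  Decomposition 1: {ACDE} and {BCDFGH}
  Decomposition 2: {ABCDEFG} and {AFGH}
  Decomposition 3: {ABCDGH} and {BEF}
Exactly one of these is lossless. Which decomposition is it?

Decomposition 1

Decomposition 1: common = {CD}, closure = {ABCDEFG} → lossless.
Decomposition 2: common = {AFG}, closure = {ABCFG} → lossy.
Decomposition 3: common = {B}, closure = {B} → lossy.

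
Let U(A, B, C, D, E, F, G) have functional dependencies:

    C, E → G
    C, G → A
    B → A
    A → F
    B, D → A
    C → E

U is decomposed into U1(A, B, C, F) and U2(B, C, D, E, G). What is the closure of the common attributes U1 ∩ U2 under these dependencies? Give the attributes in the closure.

A, B, C, E, F, G

U1 ∩ U2 = {B, C}.
B → A applies, adding A
A → F applies, adding F
C → E applies, adding E
C, E → G applies, adding G
Closure: {A, B, C, E, F, G}.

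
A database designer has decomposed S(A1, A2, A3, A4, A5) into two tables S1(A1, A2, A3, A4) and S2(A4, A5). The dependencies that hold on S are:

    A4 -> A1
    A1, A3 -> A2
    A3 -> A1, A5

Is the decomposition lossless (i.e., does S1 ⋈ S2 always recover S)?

No

Common attributes: S1 ∩ S2 = {A4}.
Closure of {A4}: A4 → A1 applies, adding A1. So (A4)⁺ = {A1, A4}.
The closure contains neither all of S1 = {A1, A2, A3, A4} nor all of S2 = {A4, A5}, so the common attributes are not a superkey of either fragment. The join is lossy.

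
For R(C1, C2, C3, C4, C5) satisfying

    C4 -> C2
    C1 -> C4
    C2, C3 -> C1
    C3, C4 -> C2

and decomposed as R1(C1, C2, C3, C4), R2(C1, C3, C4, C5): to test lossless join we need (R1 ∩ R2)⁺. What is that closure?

C1, C2, C3, C4

R1 ∩ R2 = {C1, C3, C4}.
C4 → C2 applies, adding C2
Closure: {C1, C2, C3, C4}.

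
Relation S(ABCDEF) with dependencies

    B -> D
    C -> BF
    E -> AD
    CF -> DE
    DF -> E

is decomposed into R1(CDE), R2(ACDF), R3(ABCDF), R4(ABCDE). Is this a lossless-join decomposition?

Yes

Chase test. Columns are ABCDEF; row i has aⱼ where attribute j ∈ Ri, else bᵢⱼ.
Initial tableau (one row per fragment):
  row 1: b11 b12 a3 a4 a5 b16
  row 2: a1 b22 a3 a4 b25 a6
  row 3: a1 a2 a3 a4 b35 a6
  row 4: a1 a2 a3 a4 a5 b46
Rows 1 and 2 agree on C; apply C→BF and equate their BF entries.
Rows 1 and 3 agree on C; apply C→BF and equate their BF entries.
Rows 1 and 4 agree on C; apply C→BF and equate their BF entries.
Rows 1 and 4 agree on E; apply E→AD and equate their AD entries.
Rows 1 and 2 agree on CF; apply CF→DE and equate their DE entries.
Rows 1 and 3 agree on CF; apply CF→DE and equate their DE entries.
Row 1 is now all distinguished symbols — the join is lossless.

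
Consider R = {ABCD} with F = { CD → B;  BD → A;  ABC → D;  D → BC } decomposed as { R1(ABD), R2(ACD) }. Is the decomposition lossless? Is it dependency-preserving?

lossless but not dependency-preserving

Lossless test: (AD)⁺ = {ABCD}, which contains all of one fragment — lossless.
Dependency preservation: the restricted closure of {ABC} across the fragments never reaches {D}, so ABC → D cannot be enforced without a join — not preserved.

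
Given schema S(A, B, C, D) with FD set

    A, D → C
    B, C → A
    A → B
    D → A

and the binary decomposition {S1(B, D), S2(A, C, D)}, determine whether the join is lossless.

Yes

Common attributes: S1 ∩ S2 = {D}.
Closure of {D}: D → A applies, adding A; A, D → C applies, adding C; A → B applies, adding B. So (D)⁺ = {A, B, C, D}.
This closure contains every attribute of S1, so S1 ∩ S2 → S1. The join is lossless.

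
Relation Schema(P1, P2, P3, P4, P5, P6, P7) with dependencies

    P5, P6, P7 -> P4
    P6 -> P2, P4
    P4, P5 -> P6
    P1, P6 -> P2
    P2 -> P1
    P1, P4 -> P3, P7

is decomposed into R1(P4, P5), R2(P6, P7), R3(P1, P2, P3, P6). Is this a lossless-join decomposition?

Chase test. Columns are P1, P2, P3, P4, P5, P6, P7; row i has aⱼ where attribute j ∈ Ri, else bᵢⱼ.
Initial tableau (one row per fragment):
  row 1: b11 b12 b13 a4 a5 b16 b17
  row 2: b21 b22 b23 b24 b25 a6 a7
  row 3: a1 a2 a3 b34 b35 a6 b37
Rows 2 and 3 agree on P6; apply P6→P2, P4 and equate their P2, P4 entries.
Rows 2 and 3 agree on P2; apply P2→P1 and equate their P1 entries.
Rows 2 and 3 agree on P1, P4; apply P1, P4→P3, P7 and equate their P3, P7 entries.
No row becomes fully distinguished — the join is lossy.

No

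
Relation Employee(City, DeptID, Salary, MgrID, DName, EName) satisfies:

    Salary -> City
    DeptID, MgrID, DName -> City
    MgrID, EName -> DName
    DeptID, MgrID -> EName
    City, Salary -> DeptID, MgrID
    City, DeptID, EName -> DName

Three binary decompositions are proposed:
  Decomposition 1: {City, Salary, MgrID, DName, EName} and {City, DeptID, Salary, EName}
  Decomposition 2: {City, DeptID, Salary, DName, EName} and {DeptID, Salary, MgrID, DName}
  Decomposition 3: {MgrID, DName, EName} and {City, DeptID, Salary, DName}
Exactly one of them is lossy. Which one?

Decomposition 3

Decomposition 1: common = {City, Salary, EName}, closure = {City, DeptID, Salary, MgrID, DName, EName} → lossless.
Decomposition 2: common = {DeptID, Salary, DName}, closure = {City, DeptID, Salary, MgrID, DName, EName} → lossless.
Decomposition 3: common = {DName}, closure = {DName} → lossy.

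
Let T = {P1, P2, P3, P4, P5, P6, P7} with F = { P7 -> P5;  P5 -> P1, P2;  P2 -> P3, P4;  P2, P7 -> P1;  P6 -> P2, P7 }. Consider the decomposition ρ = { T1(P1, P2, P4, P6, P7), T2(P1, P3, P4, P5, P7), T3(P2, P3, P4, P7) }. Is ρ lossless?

Yes

Chase test. Columns are P1, P2, P3, P4, P5, P6, P7; row i has aⱼ where attribute j ∈ Ti, else bᵢⱼ.
Initial tableau (one row per fragment):
  row 1: a1 a2 b13 a4 b15 a6 a7
  row 2: a1 b22 a3 a4 a5 b26 a7
  row 3: b31 a2 a3 a4 b35 b36 a7
Rows 1 and 2 agree on P7; apply P7→P5 and equate their P5 entries.
Rows 1 and 3 agree on P7; apply P7→P5 and equate their P5 entries.
Rows 1 and 2 agree on P5; apply P5→P1, P2 and equate their P1, P2 entries.
Rows 1 and 3 agree on P5; apply P5→P1, P2 and equate their P1, P2 entries.
Rows 1 and 2 agree on P2; apply P2→P3, P4 and equate their P3, P4 entries.
Row 1 is now all distinguished symbols — the join is lossless.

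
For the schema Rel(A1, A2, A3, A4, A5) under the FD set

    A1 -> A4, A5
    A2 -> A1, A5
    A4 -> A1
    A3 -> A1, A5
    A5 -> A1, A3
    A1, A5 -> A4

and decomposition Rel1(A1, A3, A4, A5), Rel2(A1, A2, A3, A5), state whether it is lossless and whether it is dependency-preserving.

lossless and dependency-preserving

Lossless test: (A1, A3, A5)⁺ = {A1, A3, A4, A5}, which contains all of one fragment — lossless.
Dependency preservation: every FD's attributes lie within a single fragment, so each can be enforced locally — preserved.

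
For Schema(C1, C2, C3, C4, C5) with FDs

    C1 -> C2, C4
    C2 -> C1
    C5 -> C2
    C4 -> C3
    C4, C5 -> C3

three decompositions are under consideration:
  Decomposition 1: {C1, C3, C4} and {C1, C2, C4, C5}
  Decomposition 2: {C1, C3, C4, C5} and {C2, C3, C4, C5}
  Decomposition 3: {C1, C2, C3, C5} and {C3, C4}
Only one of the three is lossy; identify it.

Decomposition 1: common = {C1, C4}, closure = {C1, C2, C3, C4} → lossless.
Decomposition 2: common = {C3, C4, C5}, closure = {C1, C2, C3, C4, C5} → lossless.
Decomposition 3: common = {C3}, closure = {C3} → lossy.

Decomposition 3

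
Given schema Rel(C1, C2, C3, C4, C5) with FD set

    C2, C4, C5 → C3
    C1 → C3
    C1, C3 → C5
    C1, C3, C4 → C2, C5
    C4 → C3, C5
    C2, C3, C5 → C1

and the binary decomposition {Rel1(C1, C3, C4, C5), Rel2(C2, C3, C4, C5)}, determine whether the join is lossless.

Common attributes: Rel1 ∩ Rel2 = {C3, C4, C5}.
No dependency enlarges {C3, C4, C5}, so (C3, C4, C5)⁺ = {C3, C4, C5}.
The closure contains neither all of Rel1 = {C1, C3, C4, C5} nor all of Rel2 = {C2, C3, C4, C5}, so the common attributes are not a superkey of either fragment. The join is lossy.

No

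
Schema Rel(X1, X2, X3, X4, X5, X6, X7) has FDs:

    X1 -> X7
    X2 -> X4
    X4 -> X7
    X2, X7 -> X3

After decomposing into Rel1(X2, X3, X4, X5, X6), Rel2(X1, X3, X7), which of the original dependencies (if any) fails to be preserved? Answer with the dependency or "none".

X4 -> X7

Check X4 → X7: no single fragment contains all of {X4, X7}, and the restricted closure of {X4} across the fragments never reaches {X7}.
X1 → X7 is preserved.
X2 → X4 is preserved.
X2, X7 → X3 is preserved.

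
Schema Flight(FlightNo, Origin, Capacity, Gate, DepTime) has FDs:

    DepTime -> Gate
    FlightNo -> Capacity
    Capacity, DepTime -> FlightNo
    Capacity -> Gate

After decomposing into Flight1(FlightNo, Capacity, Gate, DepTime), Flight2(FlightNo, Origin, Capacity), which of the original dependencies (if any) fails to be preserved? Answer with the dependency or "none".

DepTime → Gate lies within Flight1.
FlightNo → Capacity lies within Flight1.
Capacity, DepTime → FlightNo lies within Flight1.
Capacity → Gate lies within Flight1.
Every dependency is enforceable on the fragments, so the decomposition is dependency-preserving.

none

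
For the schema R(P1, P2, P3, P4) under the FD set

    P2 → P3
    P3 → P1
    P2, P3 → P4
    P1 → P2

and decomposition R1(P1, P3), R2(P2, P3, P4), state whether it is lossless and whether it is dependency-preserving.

lossless and dependency-preserving

Lossless test: (P3)⁺ = {P1, P2, P3, P4}, which contains all of one fragment — lossless.
Dependency preservation: P1 → P2 is not contained in any single fragment, but the restricted closure of its left-hand side across the fragments still reaches the right-hand side; the remaining FDs each lie inside some fragment. All dependencies are preserved.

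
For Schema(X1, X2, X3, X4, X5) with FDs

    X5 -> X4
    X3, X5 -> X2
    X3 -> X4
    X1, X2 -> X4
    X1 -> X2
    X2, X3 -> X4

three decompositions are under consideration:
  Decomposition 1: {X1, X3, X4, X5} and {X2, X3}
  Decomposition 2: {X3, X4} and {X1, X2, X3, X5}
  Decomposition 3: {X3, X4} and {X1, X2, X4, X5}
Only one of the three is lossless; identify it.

Decomposition 2

Decomposition 1: common = {X3}, closure = {X3, X4} → lossy.
Decomposition 2: common = {X3}, closure = {X3, X4} → lossless.
Decomposition 3: common = {X4}, closure = {X4} → lossy.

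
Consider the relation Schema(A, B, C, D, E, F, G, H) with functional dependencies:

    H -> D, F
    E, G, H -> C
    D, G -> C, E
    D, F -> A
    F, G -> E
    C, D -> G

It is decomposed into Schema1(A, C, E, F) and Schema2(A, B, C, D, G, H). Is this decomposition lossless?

No

Common attributes: Schema1 ∩ Schema2 = {A, C}.
No dependency enlarges {A, C}, so (A, C)⁺ = {A, C}.
The closure contains neither all of Schema1 = {A, C, E, F} nor all of Schema2 = {A, B, C, D, G, H}, so the common attributes are not a superkey of either fragment. The join is lossy.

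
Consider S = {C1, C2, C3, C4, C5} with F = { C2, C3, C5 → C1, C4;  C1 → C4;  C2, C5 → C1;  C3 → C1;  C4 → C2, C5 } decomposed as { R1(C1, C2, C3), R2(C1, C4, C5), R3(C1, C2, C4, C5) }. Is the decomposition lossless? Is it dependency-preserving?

lossless and dependency-preserving

Lossless test (chase): Rows 1 and 2 agree on C1; apply C1→C4 and equate their C4 entries. Rows 1 and 2 agree on C4; apply C4→C2, C5 and equate their C2, C5 entries. Row 1 is now all distinguished symbols — the join is lossless.
Dependency preservation: C2, C3, C5 → C1, C4 is not contained in any single fragment, but the restricted closure of its left-hand side across the fragments still reaches the right-hand side; the remaining FDs each lie inside some fragment. All dependencies are preserved.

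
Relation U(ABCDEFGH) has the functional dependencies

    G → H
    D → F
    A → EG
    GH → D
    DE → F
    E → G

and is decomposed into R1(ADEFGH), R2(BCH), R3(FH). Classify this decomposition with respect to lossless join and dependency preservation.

lossy but dependency-preserving

Lossless test (chase): applying each FD to every pair of rows produces no changes in the tableau, so no row becomes fully distinguished — the join is lossy.
Dependency preservation: every FD's attributes lie within a single fragment, so each can be enforced locally — preserved.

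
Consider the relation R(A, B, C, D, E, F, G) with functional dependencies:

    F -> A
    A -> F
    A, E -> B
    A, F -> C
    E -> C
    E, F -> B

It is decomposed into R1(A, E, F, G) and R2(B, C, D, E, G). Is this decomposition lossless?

No

Common attributes: R1 ∩ R2 = {E, G}.
Closure of {E, G}: E → C applies, adding C. So (E, G)⁺ = {C, E, G}.
The closure contains neither all of R1 = {A, E, F, G} nor all of R2 = {B, C, D, E, G}, so the common attributes are not a superkey of either fragment. The join is lossy.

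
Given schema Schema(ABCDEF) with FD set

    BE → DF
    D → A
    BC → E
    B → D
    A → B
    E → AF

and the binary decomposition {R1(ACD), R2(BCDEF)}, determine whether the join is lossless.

Common attributes: R1 ∩ R2 = {CD}.
Closure of {CD}: D → A applies, adding A; A → B applies, adding B; BC → E applies, adding E; E → AF applies, adding F. So (CD)⁺ = {ABCDEF}.
This closure contains every attribute of R1, so R1 ∩ R2 → R1. The join is lossless.

Yes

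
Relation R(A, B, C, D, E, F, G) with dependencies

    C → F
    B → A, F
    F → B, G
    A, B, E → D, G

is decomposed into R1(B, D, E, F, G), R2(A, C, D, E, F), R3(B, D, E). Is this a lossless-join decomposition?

Yes

Chase test. Columns are A, B, C, D, E, F, G; row i has aⱼ where attribute j ∈ Ri, else bᵢⱼ.
Initial tableau (one row per fragment):
  row 1: b11 a2 b13 a4 a5 a6 a7
  row 2: a1 b22 a3 a4 a5 a6 b27
  row 3: b31 a2 b33 a4 a5 b36 b37
Rows 1 and 3 agree on B; apply B→A, F and equate their A, F entries.
Rows 1 and 2 agree on F; apply F→B, G and equate their B, G entries.
Rows 1 and 3 agree on F; apply F→B, G and equate their B, G entries.
Rows 1 and 2 agree on B; apply B→A, F and equate their A, F entries.
Row 2 is now all distinguished symbols — the join is lossless.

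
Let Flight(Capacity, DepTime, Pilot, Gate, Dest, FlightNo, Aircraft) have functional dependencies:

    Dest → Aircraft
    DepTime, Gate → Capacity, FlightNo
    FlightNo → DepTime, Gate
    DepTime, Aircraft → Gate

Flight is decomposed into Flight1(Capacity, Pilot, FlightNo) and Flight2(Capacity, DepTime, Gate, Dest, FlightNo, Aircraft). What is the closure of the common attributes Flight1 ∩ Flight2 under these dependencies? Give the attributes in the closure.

Flight1 ∩ Flight2 = {Capacity, FlightNo}.
FlightNo → DepTime, Gate applies, adding DepTime, Gate
Closure: {Capacity, DepTime, Gate, FlightNo}.

Capacity, DepTime, Gate, FlightNo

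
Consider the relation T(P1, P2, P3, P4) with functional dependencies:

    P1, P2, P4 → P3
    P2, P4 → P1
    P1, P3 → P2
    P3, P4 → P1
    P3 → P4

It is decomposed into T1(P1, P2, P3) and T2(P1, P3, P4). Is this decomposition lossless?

Common attributes: T1 ∩ T2 = {P1, P3}.
Closure of {P1, P3}: P1, P3 → P2 applies, adding P2; P3 → P4 applies, adding P4. So (P1, P3)⁺ = {P1, P2, P3, P4}.
This closure contains every attribute of T1, so T1 ∩ T2 → T1. The join is lossless.

Yes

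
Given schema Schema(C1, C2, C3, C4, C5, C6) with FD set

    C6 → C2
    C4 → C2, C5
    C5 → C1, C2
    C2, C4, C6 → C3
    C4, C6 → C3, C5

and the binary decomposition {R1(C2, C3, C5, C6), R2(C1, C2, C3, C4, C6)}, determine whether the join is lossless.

Common attributes: R1 ∩ R2 = {C2, C3, C6}.
No dependency enlarges {C2, C3, C6}, so (C2, C3, C6)⁺ = {C2, C3, C6}.
The closure contains neither all of R1 = {C2, C3, C5, C6} nor all of R2 = {C1, C2, C3, C4, C6}, so the common attributes are not a superkey of either fragment. The join is lossy.

No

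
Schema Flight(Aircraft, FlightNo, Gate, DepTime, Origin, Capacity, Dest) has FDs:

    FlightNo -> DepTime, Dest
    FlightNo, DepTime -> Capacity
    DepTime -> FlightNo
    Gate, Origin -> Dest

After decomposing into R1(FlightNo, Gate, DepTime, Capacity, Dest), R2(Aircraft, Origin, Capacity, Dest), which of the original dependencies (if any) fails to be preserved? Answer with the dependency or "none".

Gate, Origin -> Dest

Check Gate, Origin → Dest: no single fragment contains all of {Gate, Origin, Dest}, and the restricted closure of {Gate, Origin} across the fragments never reaches {Dest}.
FlightNo → DepTime, Dest is preserved.
FlightNo, DepTime → Capacity is preserved.
DepTime → FlightNo is preserved.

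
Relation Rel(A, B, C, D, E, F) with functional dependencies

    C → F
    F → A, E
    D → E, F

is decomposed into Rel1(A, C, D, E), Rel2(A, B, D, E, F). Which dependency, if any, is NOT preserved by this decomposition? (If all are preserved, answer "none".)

Check C → F: no single fragment contains all of {C, F}, and the restricted closure of {C} across the fragments never reaches {F}.
F → A, E is preserved.
D → E, F is preserved.

C → F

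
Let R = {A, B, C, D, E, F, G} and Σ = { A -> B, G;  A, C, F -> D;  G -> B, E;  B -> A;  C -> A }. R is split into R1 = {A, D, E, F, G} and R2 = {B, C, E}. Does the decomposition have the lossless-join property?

Common attributes: R1 ∩ R2 = {E}.
No dependency enlarges {E}, so (E)⁺ = {E}.
The closure contains neither all of R1 = {A, D, E, F, G} nor all of R2 = {B, C, E}, so the common attributes are not a superkey of either fragment. The join is lossy.

No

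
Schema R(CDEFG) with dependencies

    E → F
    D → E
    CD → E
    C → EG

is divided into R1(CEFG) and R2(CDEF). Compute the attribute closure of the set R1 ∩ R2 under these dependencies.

R1 ∩ R2 = {CEF}.
C → EG applies, adding G
Closure: {CEFG}.

CEFG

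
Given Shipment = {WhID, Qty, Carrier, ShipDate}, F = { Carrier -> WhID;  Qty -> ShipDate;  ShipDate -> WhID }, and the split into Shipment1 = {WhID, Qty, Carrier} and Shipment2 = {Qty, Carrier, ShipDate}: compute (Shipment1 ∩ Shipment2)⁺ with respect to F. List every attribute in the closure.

Shipment1 ∩ Shipment2 = {Qty, Carrier}.
Carrier → WhID applies, adding WhID
Qty → ShipDate applies, adding ShipDate
Closure: {WhID, Qty, Carrier, ShipDate}.

WhID, Qty, Carrier, ShipDate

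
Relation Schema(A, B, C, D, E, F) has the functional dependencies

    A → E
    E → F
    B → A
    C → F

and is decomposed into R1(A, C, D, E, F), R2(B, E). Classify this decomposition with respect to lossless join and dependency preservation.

Lossless test: (E)⁺ = {E, F}, which is a superkey of neither fragment — lossy.
Dependency preservation: the restricted closure of {B} across the fragments never reaches {A}, so B → A cannot be enforced without a join — not preserved.

lossy and not dependency-preserving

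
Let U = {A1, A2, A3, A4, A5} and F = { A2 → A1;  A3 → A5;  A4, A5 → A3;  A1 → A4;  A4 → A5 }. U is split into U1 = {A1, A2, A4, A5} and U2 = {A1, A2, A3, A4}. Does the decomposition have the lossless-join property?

Common attributes: U1 ∩ U2 = {A1, A2, A4}.
Closure of {A1, A2, A4}: A4 → A5 applies, adding A5; A4, A5 → A3 applies, adding A3. So (A1, A2, A4)⁺ = {A1, A2, A3, A4, A5}.
This closure contains every attribute of U1, so U1 ∩ U2 → U1. The join is lossless.

Yes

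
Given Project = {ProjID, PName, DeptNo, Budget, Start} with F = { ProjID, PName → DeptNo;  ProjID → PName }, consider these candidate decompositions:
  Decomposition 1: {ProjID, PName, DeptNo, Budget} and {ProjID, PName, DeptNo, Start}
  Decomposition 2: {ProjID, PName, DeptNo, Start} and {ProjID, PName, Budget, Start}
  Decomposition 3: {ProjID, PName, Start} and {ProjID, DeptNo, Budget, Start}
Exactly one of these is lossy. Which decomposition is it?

Decomposition 1: common = {ProjID, PName, DeptNo}, closure = {ProjID, PName, DeptNo} → lossy.
Decomposition 2: common = {ProjID, PName, Start}, closure = {ProjID, PName, DeptNo, Start} → lossless.
Decomposition 3: common = {ProjID, Start}, closure = {ProjID, PName, DeptNo, Start} → lossless.

Decomposition 1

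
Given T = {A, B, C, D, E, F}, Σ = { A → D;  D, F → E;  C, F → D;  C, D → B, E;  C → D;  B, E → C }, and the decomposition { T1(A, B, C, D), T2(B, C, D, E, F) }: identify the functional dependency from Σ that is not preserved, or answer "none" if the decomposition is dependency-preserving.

none

A → D lies within T1.
D, F → E lies within T2.
C, F → D lies within T2.
C, D → B, E lies within T2.
C → D lies within T1.
B, E → C lies within T2.
Every dependency is enforceable on the fragments, so the decomposition is dependency-preserving.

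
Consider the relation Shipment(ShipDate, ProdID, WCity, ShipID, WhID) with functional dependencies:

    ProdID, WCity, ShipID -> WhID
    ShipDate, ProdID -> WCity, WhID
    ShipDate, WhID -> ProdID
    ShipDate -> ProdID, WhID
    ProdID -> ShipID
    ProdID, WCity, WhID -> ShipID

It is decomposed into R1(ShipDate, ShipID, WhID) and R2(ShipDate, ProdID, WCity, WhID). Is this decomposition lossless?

Common attributes: R1 ∩ R2 = {ShipDate, WhID}.
Closure of {ShipDate, WhID}: ShipDate, WhID → ProdID applies, adding ProdID; ProdID → ShipID applies, adding ShipID; ShipDate, ProdID → WCity, WhID applies, adding WCity. So (ShipDate, WhID)⁺ = {ShipDate, ProdID, WCity, ShipID, WhID}.
This closure contains every attribute of R1, so R1 ∩ R2 → R1. The join is lossless.

Yes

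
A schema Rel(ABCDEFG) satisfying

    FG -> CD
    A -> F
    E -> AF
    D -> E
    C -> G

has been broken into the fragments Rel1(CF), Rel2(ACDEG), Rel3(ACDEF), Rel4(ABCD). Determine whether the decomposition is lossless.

Yes

Chase test. Columns are ABCDEFG; row i has aⱼ where attribute j ∈ Reli, else bᵢⱼ.
Initial tableau (one row per fragment):
  row 1: b11 b12 a3 b14 b15 a6 b17
  row 2: a1 b22 a3 a4 a5 b26 a7
  row 3: a1 b32 a3 a4 a5 a6 b37
  row 4: a1 a2 a3 a4 b45 b46 b47
Rows 2 and 3 agree on A; apply A→F and equate their F entries.
Rows 2 and 4 agree on A; apply A→F and equate their F entries.
Rows 2 and 4 agree on D; apply D→E and equate their E entries.
Rows 1 and 2 agree on C; apply C→G and equate their G entries.
Rows 1 and 3 agree on C; apply C→G and equate their G entries.
Rows 1 and 4 agree on C; apply C→G and equate their G entries.
Rows 1 and 2 agree on FG; apply FG→CD and equate their CD entries.
Rows 1 and 2 agree on D; apply D→E and equate their E entries.
Rows 1 and 2 agree on E; apply E→AF and equate their AF entries.
Row 4 is now all distinguished symbols — the join is lossless.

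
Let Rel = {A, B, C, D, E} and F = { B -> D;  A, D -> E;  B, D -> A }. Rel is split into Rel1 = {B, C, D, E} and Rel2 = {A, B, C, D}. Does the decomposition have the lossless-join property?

Yes

Common attributes: Rel1 ∩ Rel2 = {B, C, D}.
Closure of {B, C, D}: B, D → A applies, adding A; A, D → E applies, adding E. So (B, C, D)⁺ = {A, B, C, D, E}.
This closure contains every attribute of Rel1, so Rel1 ∩ Rel2 → Rel1. The join is lossless.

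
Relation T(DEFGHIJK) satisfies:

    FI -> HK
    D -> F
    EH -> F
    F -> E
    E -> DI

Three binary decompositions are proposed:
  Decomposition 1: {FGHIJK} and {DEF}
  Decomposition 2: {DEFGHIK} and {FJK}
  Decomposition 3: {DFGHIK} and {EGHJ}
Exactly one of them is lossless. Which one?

Decomposition 1: common = {F}, closure = {DEFHIK} → lossless.
Decomposition 2: common = {FK}, closure = {DEFHIK} → lossy.
Decomposition 3: common = {GH}, closure = {GH} → lossy.

Decomposition 1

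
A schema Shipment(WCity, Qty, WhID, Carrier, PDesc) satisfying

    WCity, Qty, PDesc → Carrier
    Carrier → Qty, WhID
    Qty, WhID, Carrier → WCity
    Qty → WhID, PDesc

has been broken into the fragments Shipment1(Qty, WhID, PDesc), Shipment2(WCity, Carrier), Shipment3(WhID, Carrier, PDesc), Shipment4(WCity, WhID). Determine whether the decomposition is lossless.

Chase test. Columns are WCity, Qty, WhID, Carrier, PDesc; row i has aⱼ where attribute j ∈ Shipmenti, else bᵢⱼ.
Initial tableau (one row per fragment):
  row 1: b11 a2 a3 b14 a5
  row 2: a1 b22 b23 a4 b25
  row 3: b31 b32 a3 a4 a5
  row 4: a1 b42 a3 b44 b45
Rows 2 and 3 agree on Carrier; apply Carrier→Qty, WhID and equate their Qty, WhID entries.
Rows 2 and 3 agree on Qty, WhID, Carrier; apply Qty, WhID, Carrier→WCity and equate their WCity entries.
Rows 2 and 3 agree on Qty; apply Qty→WhID, PDesc and equate their WhID, PDesc entries.
No row becomes fully distinguished — the join is lossy.

No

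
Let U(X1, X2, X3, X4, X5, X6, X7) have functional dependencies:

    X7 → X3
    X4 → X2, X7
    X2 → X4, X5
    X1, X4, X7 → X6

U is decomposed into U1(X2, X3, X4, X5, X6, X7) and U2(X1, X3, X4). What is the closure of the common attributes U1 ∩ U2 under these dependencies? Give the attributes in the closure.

X2, X3, X4, X5, X7

U1 ∩ U2 = {X3, X4}.
X4 → X2, X7 applies, adding X2, X7
X2 → X4, X5 applies, adding X5
Closure: {X2, X3, X4, X5, X7}.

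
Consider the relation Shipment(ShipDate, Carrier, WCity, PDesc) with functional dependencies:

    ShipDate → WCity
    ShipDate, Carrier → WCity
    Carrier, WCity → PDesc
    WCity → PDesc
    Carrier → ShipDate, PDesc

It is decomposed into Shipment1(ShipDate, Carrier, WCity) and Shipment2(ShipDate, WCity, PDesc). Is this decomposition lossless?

Common attributes: Shipment1 ∩ Shipment2 = {ShipDate, WCity}.
Closure of {ShipDate, WCity}: WCity → PDesc applies, adding PDesc. So (ShipDate, WCity)⁺ = {ShipDate, WCity, PDesc}.
This closure contains every attribute of Shipment2, so Shipment1 ∩ Shipment2 → Shipment2. The join is lossless.

Yes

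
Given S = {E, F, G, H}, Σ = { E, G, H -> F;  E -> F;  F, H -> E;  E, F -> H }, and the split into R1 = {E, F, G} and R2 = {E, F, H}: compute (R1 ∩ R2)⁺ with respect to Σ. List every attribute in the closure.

E, F, H

R1 ∩ R2 = {E, F}.
E, F → H applies, adding H
Closure: {E, F, H}.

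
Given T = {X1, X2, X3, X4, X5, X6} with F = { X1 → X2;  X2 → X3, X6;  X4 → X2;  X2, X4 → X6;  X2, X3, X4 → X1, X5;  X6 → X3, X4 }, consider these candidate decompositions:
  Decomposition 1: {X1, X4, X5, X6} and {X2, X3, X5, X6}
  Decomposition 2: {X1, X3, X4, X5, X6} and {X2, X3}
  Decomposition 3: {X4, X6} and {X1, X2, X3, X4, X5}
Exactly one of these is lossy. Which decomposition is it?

Decomposition 2

Decomposition 1: common = {X5, X6}, closure = {X1, X2, X3, X4, X5, X6} → lossless.
Decomposition 2: common = {X3}, closure = {X3} → lossy.
Decomposition 3: common = {X4}, closure = {X1, X2, X3, X4, X5, X6} → lossless.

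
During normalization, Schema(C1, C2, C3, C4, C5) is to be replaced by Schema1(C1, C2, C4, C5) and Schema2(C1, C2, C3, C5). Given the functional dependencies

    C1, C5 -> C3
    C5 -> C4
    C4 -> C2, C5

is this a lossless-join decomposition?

Common attributes: Schema1 ∩ Schema2 = {C1, C2, C5}.
Closure of {C1, C2, C5}: C1, C5 → C3 applies, adding C3; C5 → C4 applies, adding C4. So (C1, C2, C5)⁺ = {C1, C2, C3, C4, C5}.
This closure contains every attribute of Schema1, so Schema1 ∩ Schema2 → Schema1. The join is lossless.

Yes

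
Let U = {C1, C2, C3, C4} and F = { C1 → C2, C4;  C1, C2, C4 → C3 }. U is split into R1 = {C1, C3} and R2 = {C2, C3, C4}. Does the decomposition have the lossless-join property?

No

Common attributes: R1 ∩ R2 = {C3}.
No dependency enlarges {C3}, so (C3)⁺ = {C3}.
The closure contains neither all of R1 = {C1, C3} nor all of R2 = {C2, C3, C4}, so the common attributes are not a superkey of either fragment. The join is lossy.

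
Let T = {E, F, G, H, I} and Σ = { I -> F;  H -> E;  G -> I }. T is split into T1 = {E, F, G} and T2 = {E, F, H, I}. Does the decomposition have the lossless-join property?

Common attributes: T1 ∩ T2 = {E, F}.
No dependency enlarges {E, F}, so (E, F)⁺ = {E, F}.
The closure contains neither all of T1 = {E, F, G} nor all of T2 = {E, F, H, I}, so the common attributes are not a superkey of either fragment. The join is lossy.

No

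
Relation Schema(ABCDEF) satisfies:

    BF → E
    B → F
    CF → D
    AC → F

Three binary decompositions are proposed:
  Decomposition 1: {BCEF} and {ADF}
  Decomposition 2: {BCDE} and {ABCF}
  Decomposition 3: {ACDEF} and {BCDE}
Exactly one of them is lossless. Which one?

Decomposition 2

Decomposition 1: common = {F}, closure = {F} → lossy.
Decomposition 2: common = {BC}, closure = {BCDEF} → lossless.
Decomposition 3: common = {CDE}, closure = {CDE} → lossy.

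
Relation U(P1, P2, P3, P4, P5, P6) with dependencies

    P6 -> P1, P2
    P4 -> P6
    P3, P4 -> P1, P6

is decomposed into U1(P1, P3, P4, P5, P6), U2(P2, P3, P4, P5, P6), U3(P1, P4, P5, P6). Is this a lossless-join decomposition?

Chase test. Columns are P1, P2, P3, P4, P5, P6; row i has aⱼ where attribute j ∈ Ui, else bᵢⱼ.
Initial tableau (one row per fragment):
  row 1: a1 b12 a3 a4 a5 a6
  row 2: b21 a2 a3 a4 a5 a6
  row 3: a1 b32 b33 a4 a5 a6
Rows 1 and 2 agree on P6; apply P6→P1, P2 and equate their P1, P2 entries.
Rows 1 and 3 agree on P6; apply P6→P1, P2 and equate their P1, P2 entries.
Row 1 is now all distinguished symbols — the join is lossless.

Yes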